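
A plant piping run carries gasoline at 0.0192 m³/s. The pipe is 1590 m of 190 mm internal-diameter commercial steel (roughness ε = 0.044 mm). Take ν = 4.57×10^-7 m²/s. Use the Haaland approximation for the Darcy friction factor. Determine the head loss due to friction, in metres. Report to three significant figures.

h_f ≈ 3.21 m

V = 4Q/(πD²) = 4·0.0192/(π·0.190²) = 0.6772 m/s
Re = VD/ν = 0.6772·0.190/4.57×10^-7 = 2.82×10^5 → turbulent
ε/D = 0.044/190 = 2.32×10^-4
Haaland: f = 0.01641
h_f = f(L/D)V²/(2g) = 0.01641·(1590/0.190)·0.6772²/(2·9.81) = 3.210 m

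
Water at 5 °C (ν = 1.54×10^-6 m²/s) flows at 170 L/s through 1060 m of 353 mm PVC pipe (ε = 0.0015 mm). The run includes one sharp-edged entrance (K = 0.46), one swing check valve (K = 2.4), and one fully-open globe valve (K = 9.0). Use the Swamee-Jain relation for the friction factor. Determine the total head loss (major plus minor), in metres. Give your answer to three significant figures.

V = 4Q/(πD²) = 1.737 m/s; V²/2g = 0.1538 m
Re = 3.98×10^5, ε/D = 4.25×10^-6 → f = 0.01370 (Swamee-Jain)
Major: h_f = f(L/D)·V²/2g = 0.01370·3003·0.1538 = 6.327 m
Minor: ΣK = 11.9; h_m = ΣK·V²/2g = 1.824 m
Total H_L = 6.327 + 1.824 = 8.151 m

H_L ≈ 8.15 m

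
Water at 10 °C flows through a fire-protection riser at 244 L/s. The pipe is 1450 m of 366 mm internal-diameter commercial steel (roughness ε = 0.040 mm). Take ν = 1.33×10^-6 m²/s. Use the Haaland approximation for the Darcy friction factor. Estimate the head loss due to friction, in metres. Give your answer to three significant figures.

V = 4Q/(πD²) = 4·0.244/(π·0.366²) = 2.319 m/s
Re = VD/ν = 2.319·0.366/1.33×10^-6 = 6.38×10^5 → turbulent
ε/D = 0.040/366 = 1.09×10^-4
Haaland: f = 0.01400
h_f = f(L/D)V²/(2g) = 0.01400·(1450/0.366)·2.319²/(2·9.81) = 15.21 m

h_f ≈ 15.2 m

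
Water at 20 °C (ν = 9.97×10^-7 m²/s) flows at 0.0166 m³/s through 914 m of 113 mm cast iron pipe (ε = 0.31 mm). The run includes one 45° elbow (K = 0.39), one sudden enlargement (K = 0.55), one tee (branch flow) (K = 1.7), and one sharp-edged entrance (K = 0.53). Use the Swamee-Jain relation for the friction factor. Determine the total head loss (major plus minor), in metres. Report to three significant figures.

H_L ≈ 30.3 m

V = 4Q/(πD²) = 1.655 m/s; V²/2g = 0.1396 m
Re = 1.88×10^5, ε/D = 0.00274 → f = 0.02647 (Swamee-Jain)
Major: h_f = f(L/D)·V²/2g = 0.02647·8088·0.1396 = 29.89 m
Minor: ΣK = 3.17; h_m = ΣK·V²/2g = 0.4427 m
Total H_L = 29.89 + 0.4427 = 30.34 m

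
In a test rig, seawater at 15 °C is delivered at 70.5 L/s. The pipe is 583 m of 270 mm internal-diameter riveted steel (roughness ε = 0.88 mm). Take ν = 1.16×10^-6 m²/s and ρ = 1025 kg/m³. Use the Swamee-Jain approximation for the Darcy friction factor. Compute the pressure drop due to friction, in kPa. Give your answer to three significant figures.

Δp ≈ 45.9 kPa

V = 4Q/(πD²) = 4·0.0705/(π·0.270²) = 1.231 m/s
Re = VD/ν = 1.231·0.270/1.16×10^-6 = 2.87×10^5 → turbulent
ε/D = 0.88/270 = 0.00326
Swamee-Jain: f = 0.02738
h_f = f(L/D)V²/(2g) = 0.02738·(583/0.270)·1.231²/(2·9.81) = 4.569 m
Δp = ρg·h_f = 1025·9.81·4.569 = 45.94 kPa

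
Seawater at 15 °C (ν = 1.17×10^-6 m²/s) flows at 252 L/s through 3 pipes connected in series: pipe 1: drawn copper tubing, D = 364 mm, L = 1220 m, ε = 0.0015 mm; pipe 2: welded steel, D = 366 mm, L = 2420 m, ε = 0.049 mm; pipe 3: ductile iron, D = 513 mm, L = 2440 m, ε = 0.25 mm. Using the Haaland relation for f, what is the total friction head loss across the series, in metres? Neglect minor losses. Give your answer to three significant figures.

Pipe 1: V = 2.422 m/s, Re = 7.53×10^5, ε/D = 4.12×10^-6, f = 0.01222, h_1 = f(L/D)V²/2g = 12.24 m
Pipe 2: V = 2.395 m/s, Re = 7.49×10^5, ε/D = 1.34×10^-4, f = 0.01410, h_2 = f(L/D)V²/2g = 27.26 m
Pipe 3: V = 1.219 m/s, Re = 5.35×10^5, ε/D = 4.87×10^-4, f = 0.01745, h_3 = f(L/D)V²/2g = 6.286 m
Series → Q common, losses add: H = Σh = 45.78 m

H ≈ 45.8 m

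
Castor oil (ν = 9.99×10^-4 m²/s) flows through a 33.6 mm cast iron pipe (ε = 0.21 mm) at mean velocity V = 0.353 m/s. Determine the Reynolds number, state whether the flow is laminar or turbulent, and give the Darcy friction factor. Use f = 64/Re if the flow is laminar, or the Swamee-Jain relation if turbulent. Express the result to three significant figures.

Re = VD/ν = 0.3530·0.0336/9.99×10^-4 = 11.9
Re < 2300 → laminar → f = 64/Re = 5.391

Re ≈ 11.9; laminar; f = 64/Re ≈ 5.39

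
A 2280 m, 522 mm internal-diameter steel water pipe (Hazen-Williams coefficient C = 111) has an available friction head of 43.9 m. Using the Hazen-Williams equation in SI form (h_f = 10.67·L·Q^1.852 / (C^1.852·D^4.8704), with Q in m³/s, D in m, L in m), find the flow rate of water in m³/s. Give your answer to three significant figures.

Rearranging: Q = [h_f·C^1.852·D^4.8704 / (10.67·L)]^(1/1.852)
Q = [43.9·111^1.852·0.522^4.8704 / (10.67·2280)]^0.540 = 0.6628 m³/s

Q ≈ 0.663 m³/s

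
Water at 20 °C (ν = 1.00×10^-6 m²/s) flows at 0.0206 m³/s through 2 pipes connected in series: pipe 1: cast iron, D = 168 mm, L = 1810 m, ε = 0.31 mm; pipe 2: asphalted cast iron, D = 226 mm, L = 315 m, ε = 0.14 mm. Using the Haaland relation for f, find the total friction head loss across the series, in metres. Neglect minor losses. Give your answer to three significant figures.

Pipe 1: V = 0.9293 m/s, Re = 1.56×10^5, ε/D = 0.00185, f = 0.02402, h_1 = f(L/D)V²/2g = 11.39 m
Pipe 2: V = 0.5135 m/s, Re = 1.16×10^5, ε/D = 6.19×10^-4, f = 0.02022, h_2 = f(L/D)V²/2g = 0.3787 m
Series → Q common, losses add: H = Σh = 11.77 m

H ≈ 11.8 m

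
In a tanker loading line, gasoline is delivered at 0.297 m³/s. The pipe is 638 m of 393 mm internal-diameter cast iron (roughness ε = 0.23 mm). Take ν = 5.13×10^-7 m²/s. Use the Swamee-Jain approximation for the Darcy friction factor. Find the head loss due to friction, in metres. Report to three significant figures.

h_f ≈ 8.74 m

V = 4Q/(πD²) = 4·0.297/(π·0.393²) = 2.448 m/s
Re = VD/ν = 2.448·0.393/5.13×10^-7 = 1.88×10^6 → turbulent
ε/D = 0.23/393 = 5.85×10^-4
Swamee-Jain: f = 0.01762
h_f = f(L/D)V²/(2g) = 0.01762·(638/0.393)·2.448²/(2·9.81) = 8.740 m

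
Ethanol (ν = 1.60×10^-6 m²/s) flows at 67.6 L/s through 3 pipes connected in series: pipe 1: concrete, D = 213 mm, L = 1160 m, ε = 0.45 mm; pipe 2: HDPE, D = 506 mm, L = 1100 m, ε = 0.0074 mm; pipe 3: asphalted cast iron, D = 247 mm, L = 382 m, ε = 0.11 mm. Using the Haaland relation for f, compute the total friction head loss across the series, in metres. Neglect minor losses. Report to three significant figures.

Pipe 1: V = 1.897 m/s, Re = 2.53×10^5, ε/D = 0.00211, f = 0.02442, h_1 = f(L/D)V²/2g = 24.39 m
Pipe 2: V = 0.3362 m/s, Re = 1.06×10^5, ε/D = 1.46×10^-5, f = 0.01766, h_2 = f(L/D)V²/2g = 0.2211 m
Pipe 3: V = 1.411 m/s, Re = 2.18×10^5, ε/D = 4.45×10^-4, f = 0.01820, h_3 = f(L/D)V²/2g = 2.856 m
Series → Q common, losses add: H = Σh = 27.47 m

H ≈ 27.5 m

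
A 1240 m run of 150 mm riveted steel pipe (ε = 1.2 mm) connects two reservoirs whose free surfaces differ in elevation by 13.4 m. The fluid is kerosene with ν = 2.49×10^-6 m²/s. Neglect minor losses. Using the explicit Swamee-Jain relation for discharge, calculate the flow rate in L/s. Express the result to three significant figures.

Swamee-Jain (Type II): Q = -0.965·√(gD⁵h_f/L)·ln[ε/(3.7D) + √(3.17ν²L/(gD³h_f))]
√(gD⁵h_f/L) = √(9.81·0.150⁵·13.4/1240) = 0.002837
ε/(3.7D) = 0.00216; √(3.17ν²L/(gD³h_f)) = 2.34×10^-4
Q = -0.965·0.002837·ln(0.002397) = 0.01652 m³/s
Check: V = 0.935 m/s, Re = 5.63×10^4, f = 0.03676, h_f = 13.5 m ≈ 13.4 m ✓

Q ≈ 16.5 L/s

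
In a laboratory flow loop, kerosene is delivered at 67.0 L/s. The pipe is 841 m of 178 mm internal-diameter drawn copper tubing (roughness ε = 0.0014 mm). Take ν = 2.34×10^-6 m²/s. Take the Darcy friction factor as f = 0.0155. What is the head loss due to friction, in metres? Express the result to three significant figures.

V = 4Q/(πD²) = 4·0.0670/(π·0.178²) = 2.692 m/s
h_f = f(L/D)V²/(2g) = 0.01550·(841/0.178)·2.692²/(2·9.81) = 27.06 m

h_f ≈ 27.1 m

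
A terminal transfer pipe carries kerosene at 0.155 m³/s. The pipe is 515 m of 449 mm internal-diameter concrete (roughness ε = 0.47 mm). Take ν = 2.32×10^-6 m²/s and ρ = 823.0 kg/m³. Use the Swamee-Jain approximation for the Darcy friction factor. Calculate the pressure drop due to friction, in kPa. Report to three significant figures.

Δp ≈ 9.70 kPa

V = 4Q/(πD²) = 4·0.155/(π·0.449²) = 0.9789 m/s
Re = VD/ν = 0.9789·0.449/2.32×10^-6 = 1.89×10^5 → turbulent
ε/D = 0.47/449 = 0.00105
Swamee-Jain: f = 0.02144
h_f = f(L/D)V²/(2g) = 0.02144·(515/0.449)·0.9789²/(2·9.81) = 1.201 m
Δp = ρg·h_f = 823.0·9.81·1.201 = 9.699 kPa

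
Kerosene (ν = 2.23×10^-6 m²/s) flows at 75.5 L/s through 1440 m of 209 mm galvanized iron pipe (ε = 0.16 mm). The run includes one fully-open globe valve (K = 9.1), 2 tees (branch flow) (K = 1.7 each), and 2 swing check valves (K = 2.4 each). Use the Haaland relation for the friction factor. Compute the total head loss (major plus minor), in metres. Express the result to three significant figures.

V = 4Q/(πD²) = 2.201 m/s; V²/2g = 0.2468 m
Re = 2.06×10^5, ε/D = 7.66×10^-4 → f = 0.01988 (Haaland)
Major: h_f = f(L/D)·V²/2g = 0.01988·6890·0.2468 = 33.82 m
Minor: ΣK = 17.3; h_m = ΣK·V²/2g = 4.270 m
Total H_L = 33.82 + 4.270 = 38.09 m

H_L ≈ 38.1 m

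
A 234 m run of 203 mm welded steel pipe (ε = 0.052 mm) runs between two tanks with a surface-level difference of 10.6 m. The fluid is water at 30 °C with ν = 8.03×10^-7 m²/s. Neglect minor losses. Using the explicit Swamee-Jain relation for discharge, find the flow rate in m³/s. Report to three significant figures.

Q ≈ 0.111 m³/s

Swamee-Jain (Type II): Q = -0.965·√(gD⁵h_f/L)·ln[ε/(3.7D) + √(3.17ν²L/(gD³h_f))]
√(gD⁵h_f/L) = √(9.81·0.203⁵·10.6/234) = 0.01238
ε/(3.7D) = 6.92×10^-5; √(3.17ν²L/(gD³h_f)) = 2.34×10^-5
Q = -0.965·0.01238·ln(9.268×10^-5) = 0.1109 m³/s
Check: V = 3.43 m/s, Re = 8.66×10^5, f = 0.01546, h_f = 10.7 m ≈ 10.6 m ✓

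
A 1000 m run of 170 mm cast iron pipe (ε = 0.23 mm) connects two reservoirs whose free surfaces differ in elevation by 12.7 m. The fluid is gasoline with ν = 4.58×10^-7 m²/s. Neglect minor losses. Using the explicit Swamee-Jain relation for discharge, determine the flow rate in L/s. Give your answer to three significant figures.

Swamee-Jain (Type II): Q = -0.965·√(gD⁵h_f/L)·ln[ε/(3.7D) + √(3.17ν²L/(gD³h_f))]
√(gD⁵h_f/L) = √(9.81·0.170⁵·12.7/1000) = 0.004206
ε/(3.7D) = 3.66×10^-4; √(3.17ν²L/(gD³h_f)) = 3.30×10^-5
Q = -0.965·0.004206·ln(3.986×10^-4) = 0.03177 m³/s
Check: V = 1.40 m/s, Re = 5.20×10^5, f = 0.02175, h_f = 12.8 m ≈ 12.7 m ✓

Q ≈ 31.8 L/s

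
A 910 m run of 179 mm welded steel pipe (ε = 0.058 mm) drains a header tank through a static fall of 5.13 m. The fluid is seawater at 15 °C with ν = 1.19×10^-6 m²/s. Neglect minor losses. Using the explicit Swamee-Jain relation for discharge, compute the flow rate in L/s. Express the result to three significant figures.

Swamee-Jain (Type II): Q = -0.965·√(gD⁵h_f/L)·ln[ε/(3.7D) + √(3.17ν²L/(gD³h_f))]
√(gD⁵h_f/L) = √(9.81·0.179⁵·5.13/910) = 0.003188
ε/(3.7D) = 8.76×10^-5; √(3.17ν²L/(gD³h_f)) = 1.19×10^-4
Q = -0.965·0.003188·ln(2.065×10^-4) = 0.02610 m³/s
Check: V = 1.04 m/s, Re = 1.56×10^5, f = 0.01847, h_f = 5.15 m ≈ 5.13 m ✓

Q ≈ 26.1 L/s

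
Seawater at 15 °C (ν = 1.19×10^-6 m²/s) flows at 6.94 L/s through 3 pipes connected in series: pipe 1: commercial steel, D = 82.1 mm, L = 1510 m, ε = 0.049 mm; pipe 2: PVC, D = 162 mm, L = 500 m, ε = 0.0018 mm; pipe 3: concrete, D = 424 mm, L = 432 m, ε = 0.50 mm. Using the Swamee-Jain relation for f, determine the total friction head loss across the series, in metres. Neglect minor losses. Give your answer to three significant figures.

H ≈ 34.3 m

Pipe 1: V = 1.311 m/s, Re = 9.04×10^4, ε/D = 5.97×10^-4, f = 0.02108, h_1 = f(L/D)V²/2g = 33.96 m
Pipe 2: V = 0.3367 m/s, Re = 4.58×10^4, ε/D = 1.11×10^-5, f = 0.02122, h_2 = f(L/D)V²/2g = 0.3784 m
Pipe 3: V = 0.04915 m/s, Re = 1.75×10^4, ε/D = 0.00118, f = 0.02923, h_3 = f(L/D)V²/2g = 0.003667 m
Series → Q common, losses add: H = Σh = 34.34 m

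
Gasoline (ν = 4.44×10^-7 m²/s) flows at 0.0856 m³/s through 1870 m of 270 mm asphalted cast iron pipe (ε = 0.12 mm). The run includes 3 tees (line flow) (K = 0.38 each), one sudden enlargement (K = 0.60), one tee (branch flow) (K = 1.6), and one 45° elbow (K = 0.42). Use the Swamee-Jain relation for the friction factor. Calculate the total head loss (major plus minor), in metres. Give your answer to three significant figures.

H_L ≈ 13.8 m

V = 4Q/(πD²) = 1.495 m/s; V²/2g = 0.1139 m
Re = 9.09×10^5, ε/D = 4.44×10^-4 → f = 0.01697 (Swamee-Jain)
Major: h_f = f(L/D)·V²/2g = 0.01697·6926·0.1139 = 13.39 m
Minor: ΣK = 3.76; h_m = ΣK·V²/2g = 0.4284 m
Total H_L = 13.39 + 0.4284 = 13.82 m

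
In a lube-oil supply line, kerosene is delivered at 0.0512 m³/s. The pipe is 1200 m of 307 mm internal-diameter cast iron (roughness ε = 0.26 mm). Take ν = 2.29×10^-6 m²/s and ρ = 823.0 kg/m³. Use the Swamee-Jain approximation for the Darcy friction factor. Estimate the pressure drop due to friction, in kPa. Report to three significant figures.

Δp ≈ 16.9 kPa

V = 4Q/(πD²) = 4·0.0512/(π·0.307²) = 0.6917 m/s
Re = VD/ν = 0.6917·0.307/2.29×10^-6 = 9.27×10^4 → turbulent
ε/D = 0.26/307 = 8.47×10^-4
Swamee-Jain: f = 0.02197
h_f = f(L/D)V²/(2g) = 0.02197·(1200/0.307)·0.6917²/(2·9.81) = 2.094 m
Δp = ρg·h_f = 823.0·9.81·2.094 = 16.90 kPa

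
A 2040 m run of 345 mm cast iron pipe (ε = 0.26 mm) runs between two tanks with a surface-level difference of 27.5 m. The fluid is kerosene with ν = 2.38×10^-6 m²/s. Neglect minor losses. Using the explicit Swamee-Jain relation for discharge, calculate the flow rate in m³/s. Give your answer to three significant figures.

Q ≈ 0.202 m³/s

Swamee-Jain (Type II): Q = -0.965·√(gD⁵h_f/L)·ln[ε/(3.7D) + √(3.17ν²L/(gD³h_f))]
√(gD⁵h_f/L) = √(9.81·0.345⁵·27.5/2040) = 0.02542
ε/(3.7D) = 2.04×10^-4; √(3.17ν²L/(gD³h_f)) = 5.75×10^-5
Q = -0.965·0.02542·ln(2.612×10^-4) = 0.2024 m³/s
Check: V = 2.17 m/s, Re = 3.14×10^5, f = 0.01960, h_f = 27.7 m ≈ 27.5 m ✓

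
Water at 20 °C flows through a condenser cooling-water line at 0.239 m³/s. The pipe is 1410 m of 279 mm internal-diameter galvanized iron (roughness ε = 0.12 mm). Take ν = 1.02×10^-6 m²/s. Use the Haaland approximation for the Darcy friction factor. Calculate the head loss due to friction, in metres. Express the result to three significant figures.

h_f ≈ 65.5 m

V = 4Q/(πD²) = 4·0.239/(π·0.279²) = 3.909 m/s
Re = VD/ν = 3.909·0.279/1.02×10^-6 = 1.07×10^6 → turbulent
ε/D = 0.12/279 = 4.30×10^-4
Haaland: f = 0.01664
h_f = f(L/D)V²/(2g) = 0.01664·(1410/0.279)·3.909²/(2·9.81) = 65.51 m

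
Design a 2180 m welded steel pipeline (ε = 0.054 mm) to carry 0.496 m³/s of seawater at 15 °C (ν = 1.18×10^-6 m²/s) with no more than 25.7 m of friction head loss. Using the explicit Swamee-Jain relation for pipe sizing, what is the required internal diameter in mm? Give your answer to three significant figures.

D ≈ 476 mm

Swamee-Jain (Type III): D = 0.66·[ε^1.25·(LQ²/(gh_f))^4.75 + ν·Q^9.4·(L/(gh_f))^5.2]^0.04
LQ²/(gh_f) = 2.127; L/(gh_f) = 8.647
Term 1 = ε^1.25·(…)^4.75 = 1.67×10^-4; Term 2 = ν·Q^9.4·(…)^5.2 = 1.21×10^-4
D = 0.66·(1.67×10^-4 + 1.21×10^-4)^0.04 = 0.4763 m = 476 mm
Check: V = 2.78 m/s, Re = 1.12×10^6, f = 0.01358, h_f = 24.5 m ≈ 25.7 m ✓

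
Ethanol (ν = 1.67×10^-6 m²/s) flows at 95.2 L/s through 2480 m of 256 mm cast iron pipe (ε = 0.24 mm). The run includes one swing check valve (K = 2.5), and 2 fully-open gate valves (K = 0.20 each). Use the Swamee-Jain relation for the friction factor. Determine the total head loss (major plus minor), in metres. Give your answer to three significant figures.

V = 4Q/(πD²) = 1.850 m/s; V²/2g = 0.1744 m
Re = 2.84×10^5, ε/D = 9.37×10^-4 → f = 0.02054 (Swamee-Jain)
Major: h_f = f(L/D)·V²/2g = 0.02054·9688·0.1744 = 34.69 m
Minor: ΣK = 2.90; h_m = ΣK·V²/2g = 0.5056 m
Total H_L = 34.69 + 0.5056 = 35.20 m

H_L ≈ 35.2 m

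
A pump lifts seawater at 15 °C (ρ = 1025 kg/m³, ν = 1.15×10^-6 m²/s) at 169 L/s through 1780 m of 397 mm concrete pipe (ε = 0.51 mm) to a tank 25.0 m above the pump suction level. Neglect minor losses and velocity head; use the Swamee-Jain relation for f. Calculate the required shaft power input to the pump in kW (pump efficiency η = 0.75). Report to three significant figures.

P_shaft ≈ 77.4 kW

V = 4Q/(πD²) = 1.365 m/s; Re = 4.71×10^5; ε/D = 0.00128; f = 0.02154
h_f = f(L/D)V²/2g = 9.177 m
Total head H = z + h_f = 25.0 + 9.177 = 34.18 m
P_hyd = ρgQH = 1025·9.81·0.169·34.18 = 58.08 kW
P_shaft = P_hyd/η = 58.08/0.75 = 77.44 kW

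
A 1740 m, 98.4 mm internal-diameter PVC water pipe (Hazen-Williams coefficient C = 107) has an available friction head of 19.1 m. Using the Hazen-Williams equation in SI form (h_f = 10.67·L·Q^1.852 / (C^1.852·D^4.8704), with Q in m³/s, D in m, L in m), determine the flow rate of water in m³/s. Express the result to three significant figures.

Rearranging: Q = [h_f·C^1.852·D^4.8704 / (10.67·L)]^(1/1.852)
Q = [19.1·107^1.852·0.0984^4.8704 / (10.67·1740)]^0.540 = 0.005861 m³/s

Q ≈ 0.00586 m³/s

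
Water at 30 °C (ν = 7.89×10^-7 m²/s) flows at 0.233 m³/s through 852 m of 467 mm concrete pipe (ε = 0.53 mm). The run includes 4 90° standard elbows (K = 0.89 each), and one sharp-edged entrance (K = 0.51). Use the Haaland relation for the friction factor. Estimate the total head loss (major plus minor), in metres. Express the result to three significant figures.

H_L ≈ 3.93 m

V = 4Q/(πD²) = 1.360 m/s; V²/2g = 0.09431 m
Re = 8.05×10^5, ε/D = 0.00113 → f = 0.02060 (Haaland)
Major: h_f = f(L/D)·V²/2g = 0.02060·1824·0.09431 = 3.544 m
Minor: ΣK = 4.07; h_m = ΣK·V²/2g = 0.3838 m
Total H_L = 3.544 + 0.3838 = 3.928 m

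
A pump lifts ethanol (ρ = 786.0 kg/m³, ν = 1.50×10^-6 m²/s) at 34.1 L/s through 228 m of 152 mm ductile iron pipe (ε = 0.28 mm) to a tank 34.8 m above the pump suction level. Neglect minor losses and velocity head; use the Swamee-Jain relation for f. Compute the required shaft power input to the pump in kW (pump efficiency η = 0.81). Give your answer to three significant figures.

P_shaft ≈ 13.4 kW

V = 4Q/(πD²) = 1.879 m/s; Re = 1.90×10^5; ε/D = 0.00184; f = 0.02408
h_f = f(L/D)V²/2g = 6.501 m
Total head H = z + h_f = 34.8 + 6.501 = 41.30 m
P_hyd = ρgQH = 786.0·9.81·0.0341·41.30 = 10.86 kW
P_shaft = P_hyd/η = 10.86/0.81 = 13.41 kW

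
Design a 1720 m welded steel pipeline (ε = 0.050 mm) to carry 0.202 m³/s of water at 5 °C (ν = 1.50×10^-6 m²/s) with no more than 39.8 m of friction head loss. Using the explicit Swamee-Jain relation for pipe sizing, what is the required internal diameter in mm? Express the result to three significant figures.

D ≈ 297 mm

Swamee-Jain (Type III): D = 0.66·[ε^1.25·(LQ²/(gh_f))^4.75 + ν·Q^9.4·(L/(gh_f))^5.2]^0.04
LQ²/(gh_f) = 0.1798; L/(gh_f) = 4.405
Term 1 = ε^1.25·(…)^4.75 = 1.21×10^-9; Term 2 = ν·Q^9.4·(…)^5.2 = 9.89×10^-10
D = 0.66·(1.21×10^-9 + 9.89×10^-10)^0.04 = 0.2973 m = 297 mm
Check: V = 2.91 m/s, Re = 5.77×10^5, f = 0.01501, h_f = 37.5 m ≈ 39.8 m ✓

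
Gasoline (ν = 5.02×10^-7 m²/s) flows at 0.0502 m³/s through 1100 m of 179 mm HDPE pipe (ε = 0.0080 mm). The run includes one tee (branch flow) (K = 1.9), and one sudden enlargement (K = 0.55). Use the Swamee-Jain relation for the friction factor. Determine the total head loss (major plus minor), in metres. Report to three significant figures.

H_L ≈ 16.8 m

V = 4Q/(πD²) = 1.995 m/s; V²/2g = 0.2028 m
Re = 7.11×10^5, ε/D = 4.47×10^-5 → f = 0.01312 (Swamee-Jain)
Major: h_f = f(L/D)·V²/2g = 0.01312·6145·0.2028 = 16.35 m
Minor: ΣK = 2.45; h_m = ΣK·V²/2g = 0.4969 m
Total H_L = 16.35 + 0.4969 = 16.85 m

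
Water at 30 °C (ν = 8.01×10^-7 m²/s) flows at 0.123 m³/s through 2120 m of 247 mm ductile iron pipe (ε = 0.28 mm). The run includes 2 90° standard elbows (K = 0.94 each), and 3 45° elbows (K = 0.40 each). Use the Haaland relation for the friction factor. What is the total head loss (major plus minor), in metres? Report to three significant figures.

V = 4Q/(πD²) = 2.567 m/s; V²/2g = 0.3358 m
Re = 7.92×10^5, ε/D = 0.00113 → f = 0.02060 (Haaland)
Major: h_f = f(L/D)·V²/2g = 0.02060·8583·0.3358 = 59.37 m
Minor: ΣK = 3.08; h_m = ΣK·V²/2g = 1.034 m
Total H_L = 59.37 + 1.034 = 60.40 m

H_L ≈ 60.4 m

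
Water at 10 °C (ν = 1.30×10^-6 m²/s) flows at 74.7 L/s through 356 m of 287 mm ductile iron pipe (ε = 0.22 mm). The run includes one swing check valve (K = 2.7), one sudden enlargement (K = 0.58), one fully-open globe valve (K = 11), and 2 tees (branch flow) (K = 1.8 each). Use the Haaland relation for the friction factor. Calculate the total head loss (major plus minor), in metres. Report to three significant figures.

H_L ≈ 2.87 m

V = 4Q/(πD²) = 1.155 m/s; V²/2g = 0.06796 m
Re = 2.55×10^5, ε/D = 7.67×10^-4 → f = 0.01964 (Haaland)
Major: h_f = f(L/D)·V²/2g = 0.01964·1240·0.06796 = 1.655 m
Minor: ΣK = 17.9; h_m = ΣK·V²/2g = 1.215 m
Total H_L = 1.655 + 1.215 = 2.871 m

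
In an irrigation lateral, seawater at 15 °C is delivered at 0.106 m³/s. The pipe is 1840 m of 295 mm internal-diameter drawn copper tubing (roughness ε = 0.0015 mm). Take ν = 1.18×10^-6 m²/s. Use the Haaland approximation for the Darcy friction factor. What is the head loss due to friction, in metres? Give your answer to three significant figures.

V = 4Q/(πD²) = 4·0.106/(π·0.295²) = 1.551 m/s
Re = VD/ν = 1.551·0.295/1.18×10^-6 = 3.88×10^5 → turbulent
ε/D = 0.0015/295 = 5.08×10^-6
Haaland: f = 0.01372
h_f = f(L/D)V²/(2g) = 0.01372·(1840/0.295)·1.551²/(2·9.81) = 10.49 m

h_f ≈ 10.5 m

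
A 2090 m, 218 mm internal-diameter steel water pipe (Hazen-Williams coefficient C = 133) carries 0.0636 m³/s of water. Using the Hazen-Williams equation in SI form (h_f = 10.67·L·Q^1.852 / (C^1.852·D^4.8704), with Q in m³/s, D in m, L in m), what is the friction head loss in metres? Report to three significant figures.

h_f ≈ 26.4 m

h_f = 10.67·2090·0.0636^1.852 / (133^1.852·0.218^4.8704) = 26.36 m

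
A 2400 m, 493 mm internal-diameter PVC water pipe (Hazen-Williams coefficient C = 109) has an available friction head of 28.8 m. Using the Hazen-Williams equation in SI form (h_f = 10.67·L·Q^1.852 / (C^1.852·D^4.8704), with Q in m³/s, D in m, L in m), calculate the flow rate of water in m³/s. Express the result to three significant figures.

Rearranging: Q = [h_f·C^1.852·D^4.8704 / (10.67·L)]^(1/1.852)
Q = [28.8·109^1.852·0.493^4.8704 / (10.67·2400)]^0.540 = 0.4339 m³/s

Q ≈ 0.434 m³/s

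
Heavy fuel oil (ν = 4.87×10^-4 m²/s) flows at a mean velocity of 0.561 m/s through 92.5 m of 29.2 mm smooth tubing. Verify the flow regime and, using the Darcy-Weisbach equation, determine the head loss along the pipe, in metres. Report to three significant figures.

Re = VD/ν = 0.561·0.02920/4.87×10^-4 = 33.6 → laminar (Re < 2300)
f = 64/Re = 1.903
h_f = f(L/D)V²/(2g) = 1.903·(92.5/0.02920)·0.561²/(2·9.81) = 96.68 m

h_f ≈ 96.7 m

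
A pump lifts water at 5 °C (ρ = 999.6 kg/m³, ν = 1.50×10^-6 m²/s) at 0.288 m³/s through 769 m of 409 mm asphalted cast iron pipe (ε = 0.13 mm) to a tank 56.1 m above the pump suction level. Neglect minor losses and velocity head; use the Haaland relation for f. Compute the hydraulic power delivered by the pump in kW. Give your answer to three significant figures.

V = 4Q/(πD²) = 2.192 m/s; Re = 5.98×10^5; ε/D = 3.18×10^-4; f = 0.01613
h_f = f(L/D)V²/2g = 7.427 m
Total head H = z + h_f = 56.1 + 7.427 = 63.53 m
P_hyd = ρgQH = 999.6·9.81·0.288·63.53 = 179.4 kW

P_hyd ≈ 179 kW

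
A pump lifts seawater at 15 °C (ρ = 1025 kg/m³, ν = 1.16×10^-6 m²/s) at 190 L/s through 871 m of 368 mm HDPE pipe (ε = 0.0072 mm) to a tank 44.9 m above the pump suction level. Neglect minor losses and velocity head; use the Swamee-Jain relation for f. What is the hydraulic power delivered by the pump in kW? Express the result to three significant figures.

V = 4Q/(πD²) = 1.786 m/s; Re = 5.67×10^5; ε/D = 1.96×10^-5; f = 0.01314
h_f = f(L/D)V²/2g = 5.056 m
Total head H = z + h_f = 44.9 + 5.056 = 49.96 m
P_hyd = ρgQH = 1025·9.81·0.190·49.96 = 95.44 kW

P_hyd ≈ 95.4 kW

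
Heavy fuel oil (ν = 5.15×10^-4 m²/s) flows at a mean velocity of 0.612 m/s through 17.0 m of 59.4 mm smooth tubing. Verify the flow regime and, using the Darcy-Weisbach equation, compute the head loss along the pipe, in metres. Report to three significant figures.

Re = VD/ν = 0.612·0.05940/5.15×10^-4 = 70.6 → laminar (Re < 2300)
f = 64/Re = 0.9067
h_f = f(L/D)V²/(2g) = 0.9067·(17.0/0.05940)·0.612²/(2·9.81) = 4.954 m

h_f ≈ 4.95 m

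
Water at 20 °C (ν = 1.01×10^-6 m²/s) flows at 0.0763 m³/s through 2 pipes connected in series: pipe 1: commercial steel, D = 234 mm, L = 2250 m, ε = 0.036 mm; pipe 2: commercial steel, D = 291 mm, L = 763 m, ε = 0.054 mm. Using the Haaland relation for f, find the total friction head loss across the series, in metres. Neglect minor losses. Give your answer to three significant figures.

Pipe 1: V = 1.774 m/s, Re = 4.11×10^5, ε/D = 1.54×10^-4, f = 0.01514, h_1 = f(L/D)V²/2g = 23.35 m
Pipe 2: V = 1.147 m/s, Re = 3.31×10^5, ε/D = 1.86×10^-4, f = 0.01578, h_2 = f(L/D)V²/2g = 2.775 m
Series → Q common, losses add: H = Σh = 26.12 m

H ≈ 26.1 m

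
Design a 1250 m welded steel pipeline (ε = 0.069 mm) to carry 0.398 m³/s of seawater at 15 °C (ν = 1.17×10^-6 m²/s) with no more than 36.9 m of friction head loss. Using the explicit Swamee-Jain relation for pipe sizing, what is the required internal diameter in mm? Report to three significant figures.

D ≈ 369 mm

Swamee-Jain (Type III): D = 0.66·[ε^1.25·(LQ²/(gh_f))^4.75 + ν·Q^9.4·(L/(gh_f))^5.2]^0.04
LQ²/(gh_f) = 0.5470; L/(gh_f) = 3.453
Term 1 = ε^1.25·(…)^4.75 = 3.58×10^-7; Term 2 = ν·Q^9.4·(…)^5.2 = 1.28×10^-7
D = 0.66·(3.58×10^-7 + 1.28×10^-7)^0.04 = 0.3690 m = 369 mm
Check: V = 3.72 m/s, Re = 1.17×10^6, f = 0.01450, h_f = 34.7 m ≈ 36.9 m ✓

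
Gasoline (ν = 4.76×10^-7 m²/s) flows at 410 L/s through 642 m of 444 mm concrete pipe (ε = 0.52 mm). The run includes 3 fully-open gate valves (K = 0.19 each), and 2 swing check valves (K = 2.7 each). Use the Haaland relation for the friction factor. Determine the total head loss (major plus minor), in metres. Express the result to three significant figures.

H_L ≈ 12.8 m

V = 4Q/(πD²) = 2.648 m/s; V²/2g = 0.3574 m
Re = 2.47×10^6, ε/D = 0.00117 → f = 0.02055 (Haaland)
Major: h_f = f(L/D)·V²/2g = 0.02055·1446·0.3574 = 10.62 m
Minor: ΣK = 5.97; h_m = ΣK·V²/2g = 2.134 m
Total H_L = 10.62 + 2.134 = 12.75 m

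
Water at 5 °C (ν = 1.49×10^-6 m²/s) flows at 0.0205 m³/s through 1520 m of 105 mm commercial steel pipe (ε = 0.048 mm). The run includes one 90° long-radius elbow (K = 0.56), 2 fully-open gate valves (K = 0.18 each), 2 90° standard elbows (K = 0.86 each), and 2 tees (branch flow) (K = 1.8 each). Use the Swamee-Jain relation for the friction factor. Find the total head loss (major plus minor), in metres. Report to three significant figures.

V = 4Q/(πD²) = 2.367 m/s; V²/2g = 0.2857 m
Re = 1.67×10^5, ε/D = 4.57×10^-4 → f = 0.01904 (Swamee-Jain)
Major: h_f = f(L/D)·V²/2g = 0.01904·14476·0.2857 = 78.75 m
Minor: ΣK = 6.24; h_m = ΣK·V²/2g = 1.783 m
Total H_L = 78.75 + 1.783 = 80.53 m

H_L ≈ 80.5 m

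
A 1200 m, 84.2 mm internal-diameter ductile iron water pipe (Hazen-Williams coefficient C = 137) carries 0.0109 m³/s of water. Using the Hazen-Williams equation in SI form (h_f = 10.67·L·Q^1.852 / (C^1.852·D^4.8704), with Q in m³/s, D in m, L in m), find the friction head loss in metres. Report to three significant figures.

h_f ≈ 56.2 m

h_f = 10.67·1200·0.0109^1.852 / (137^1.852·0.0842^4.8704) = 56.18 m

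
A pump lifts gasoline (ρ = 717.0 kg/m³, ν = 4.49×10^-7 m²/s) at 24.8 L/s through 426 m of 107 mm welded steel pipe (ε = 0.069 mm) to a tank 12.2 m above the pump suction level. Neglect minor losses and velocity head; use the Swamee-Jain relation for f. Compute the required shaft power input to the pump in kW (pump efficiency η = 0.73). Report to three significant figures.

P_shaft ≈ 9.71 kW

V = 4Q/(πD²) = 2.758 m/s; Re = 6.57×10^5; ε/D = 6.45×10^-4; f = 0.01843
h_f = f(L/D)V²/2g = 28.45 m
Total head H = z + h_f = 12.2 + 28.45 = 40.65 m
P_hyd = ρgQH = 717.0·9.81·0.0248·40.65 = 7.091 kW
P_shaft = P_hyd/η = 7.091/0.73 = 9.714 kW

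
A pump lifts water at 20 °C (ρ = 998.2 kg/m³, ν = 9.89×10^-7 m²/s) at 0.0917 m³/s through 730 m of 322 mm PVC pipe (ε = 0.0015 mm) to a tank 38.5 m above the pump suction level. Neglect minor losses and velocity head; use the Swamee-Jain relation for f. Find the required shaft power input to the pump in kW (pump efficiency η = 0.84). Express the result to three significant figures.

V = 4Q/(πD²) = 1.126 m/s; Re = 3.67×10^5; ε/D = 4.66×10^-6; f = 0.01391
h_f = f(L/D)V²/2g = 2.038 m
Total head H = z + h_f = 38.5 + 2.038 = 40.54 m
P_hyd = ρgQH = 998.2·9.81·0.0917·40.54 = 36.40 kW
P_shaft = P_hyd/η = 36.40/0.84 = 43.34 kW

P_shaft ≈ 43.3 kW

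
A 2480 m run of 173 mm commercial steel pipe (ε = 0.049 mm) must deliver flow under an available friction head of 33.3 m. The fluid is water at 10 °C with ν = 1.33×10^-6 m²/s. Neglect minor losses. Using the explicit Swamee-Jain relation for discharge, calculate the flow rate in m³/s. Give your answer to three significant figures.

Q ≈ 0.0379 m³/s

Swamee-Jain (Type II): Q = -0.965·√(gD⁵h_f/L)·ln[ε/(3.7D) + √(3.17ν²L/(gD³h_f))]
√(gD⁵h_f/L) = √(9.81·0.173⁵·33.3/2480) = 0.004518
ε/(3.7D) = 7.66×10^-5; √(3.17ν²L/(gD³h_f)) = 9.07×10^-5
Q = -0.965·0.004518·ln(1.672×10^-4) = 0.03791 m³/s
Check: V = 1.61 m/s, Re = 2.10×10^5, f = 0.01759, h_f = 33.4 m ≈ 33.3 m ✓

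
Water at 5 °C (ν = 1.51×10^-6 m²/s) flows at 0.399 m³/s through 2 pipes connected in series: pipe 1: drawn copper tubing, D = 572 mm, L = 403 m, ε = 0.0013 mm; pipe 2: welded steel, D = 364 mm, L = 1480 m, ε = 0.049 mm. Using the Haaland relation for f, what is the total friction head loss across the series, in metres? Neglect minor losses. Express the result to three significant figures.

Pipe 1: V = 1.553 m/s, Re = 5.88×10^5, ε/D = 2.27×10^-6, f = 0.01272, h_1 = f(L/D)V²/2g = 1.101 m
Pipe 2: V = 3.834 m/s, Re = 9.24×10^5, ε/D = 1.35×10^-4, f = 0.01388, h_2 = f(L/D)V²/2g = 42.30 m
Series → Q common, losses add: H = Σh = 43.40 m

H ≈ 43.4 m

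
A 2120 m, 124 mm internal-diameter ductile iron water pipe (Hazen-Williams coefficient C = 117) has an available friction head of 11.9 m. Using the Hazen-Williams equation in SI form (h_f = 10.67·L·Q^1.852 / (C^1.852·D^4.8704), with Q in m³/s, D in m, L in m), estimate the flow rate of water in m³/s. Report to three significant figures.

Rearranging: Q = [h_f·C^1.852·D^4.8704 / (10.67·L)]^(1/1.852)
Q = [11.9·117^1.852·0.124^4.8704 / (10.67·2120)]^0.540 = 0.008195 m³/s

Q ≈ 0.00820 m³/s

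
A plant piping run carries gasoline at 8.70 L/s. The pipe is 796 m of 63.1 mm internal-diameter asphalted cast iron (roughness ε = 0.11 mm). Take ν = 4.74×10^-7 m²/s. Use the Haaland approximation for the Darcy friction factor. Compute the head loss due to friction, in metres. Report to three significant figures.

h_f ≈ 115 m

V = 4Q/(πD²) = 4·0.00870/(π·0.0631²) = 2.782 m/s
Re = VD/ν = 2.782·0.0631/4.74×10^-7 = 3.70×10^5 → turbulent
ε/D = 0.11/63.1 = 0.00174
Haaland: f = 0.02311
h_f = f(L/D)V²/(2g) = 0.02311·(796/0.0631)·2.782²/(2·9.81) = 115.0 m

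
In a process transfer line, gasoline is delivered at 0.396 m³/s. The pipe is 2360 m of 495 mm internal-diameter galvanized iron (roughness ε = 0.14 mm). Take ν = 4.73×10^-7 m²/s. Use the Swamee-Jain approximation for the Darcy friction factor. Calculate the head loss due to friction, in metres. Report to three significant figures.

V = 4Q/(πD²) = 4·0.396/(π·0.495²) = 2.058 m/s
Re = VD/ν = 2.058·0.495/4.73×10^-7 = 2.15×10^6 → turbulent
ε/D = 0.14/495 = 2.83×10^-4
Swamee-Jain: f = 0.01520
h_f = f(L/D)V²/(2g) = 0.01520·(2360/0.495)·2.058²/(2·9.81) = 15.64 m

h_f ≈ 15.6 m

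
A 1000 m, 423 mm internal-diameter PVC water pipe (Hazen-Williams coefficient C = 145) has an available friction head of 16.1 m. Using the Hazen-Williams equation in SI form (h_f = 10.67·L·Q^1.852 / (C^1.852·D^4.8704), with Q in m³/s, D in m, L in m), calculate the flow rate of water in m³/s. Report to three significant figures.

Rearranging: Q = [h_f·C^1.852·D^4.8704 / (10.67·L)]^(1/1.852)
Q = [16.1·145^1.852·0.423^4.8704 / (10.67·1000)]^0.540 = 0.4522 m³/s

Q ≈ 0.452 m³/s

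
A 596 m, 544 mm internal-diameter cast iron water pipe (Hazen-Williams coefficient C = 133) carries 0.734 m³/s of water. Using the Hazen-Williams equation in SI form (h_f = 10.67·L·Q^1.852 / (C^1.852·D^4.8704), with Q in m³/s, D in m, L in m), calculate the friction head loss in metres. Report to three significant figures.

h_f ≈ 8.11 m

h_f = 10.67·596·0.734^1.852 / (133^1.852·0.544^4.8704) = 8.110 m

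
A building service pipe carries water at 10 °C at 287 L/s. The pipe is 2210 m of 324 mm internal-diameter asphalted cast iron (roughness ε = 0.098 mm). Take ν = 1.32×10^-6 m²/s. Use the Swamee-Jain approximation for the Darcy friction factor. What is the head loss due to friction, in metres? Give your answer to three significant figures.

h_f ≈ 66.9 m

V = 4Q/(πD²) = 4·0.287/(π·0.324²) = 3.481 m/s
Re = VD/ν = 3.481·0.324/1.32×10^-6 = 8.54×10^5 → turbulent
ε/D = 0.098/324 = 3.02×10^-4
Swamee-Jain: f = 0.01589
h_f = f(L/D)V²/(2g) = 0.01589·(2210/0.324)·3.481²/(2·9.81) = 66.95 m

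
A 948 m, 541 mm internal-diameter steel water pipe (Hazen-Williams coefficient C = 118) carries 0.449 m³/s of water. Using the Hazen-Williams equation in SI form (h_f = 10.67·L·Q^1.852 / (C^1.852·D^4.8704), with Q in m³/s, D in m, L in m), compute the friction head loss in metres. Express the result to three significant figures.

h_f = 10.67·948·0.449^1.852 / (118^1.852·0.541^4.8704) = 6.656 m

h_f ≈ 6.66 m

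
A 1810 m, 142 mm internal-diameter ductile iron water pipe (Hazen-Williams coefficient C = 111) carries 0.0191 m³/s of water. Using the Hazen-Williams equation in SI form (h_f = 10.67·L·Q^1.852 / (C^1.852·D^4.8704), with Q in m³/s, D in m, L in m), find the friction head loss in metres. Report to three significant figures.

h_f = 10.67·1810·0.0191^1.852 / (111^1.852·0.142^4.8704) = 27.74 m

h_f ≈ 27.7 m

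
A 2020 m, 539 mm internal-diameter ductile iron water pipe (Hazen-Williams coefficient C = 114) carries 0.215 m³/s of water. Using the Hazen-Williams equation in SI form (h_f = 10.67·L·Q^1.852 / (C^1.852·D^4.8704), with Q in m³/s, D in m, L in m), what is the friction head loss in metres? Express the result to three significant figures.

h_f ≈ 3.94 m

h_f = 10.67·2020·0.215^1.852 / (114^1.852·0.539^4.8704) = 3.936 m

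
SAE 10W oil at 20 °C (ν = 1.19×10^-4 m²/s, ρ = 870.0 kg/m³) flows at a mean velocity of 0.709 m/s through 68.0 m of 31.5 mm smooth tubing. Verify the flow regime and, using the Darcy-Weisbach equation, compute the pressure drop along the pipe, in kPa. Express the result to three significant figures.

Δp ≈ 161 kPa

Re = VD/ν = 0.709·0.03150/1.19×10^-4 = 188 → laminar (Re < 2300)
f = 64/Re = 0.3410
h_f = f(L/D)V²/(2g) = 0.3410·(68.0/0.03150)·0.709²/(2·9.81) = 18.86 m
Δp = ρg·h_f = 870.0·9.81·18.86 = 161.0 kPa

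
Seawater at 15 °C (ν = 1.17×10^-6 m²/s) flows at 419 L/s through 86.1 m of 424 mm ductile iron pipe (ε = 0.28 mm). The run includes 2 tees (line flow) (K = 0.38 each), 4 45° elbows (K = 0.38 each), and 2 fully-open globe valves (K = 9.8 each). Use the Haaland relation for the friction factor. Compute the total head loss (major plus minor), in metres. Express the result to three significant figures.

V = 4Q/(πD²) = 2.968 m/s; V²/2g = 0.4488 m
Re = 1.08×10^6, ε/D = 6.60×10^-4 → f = 0.01816 (Haaland)
Major: h_f = f(L/D)·V²/2g = 0.01816·203.1·0.4488 = 1.656 m
Minor: ΣK = 21.9; h_m = ΣK·V²/2g = 9.820 m
Total H_L = 1.656 + 9.820 = 11.48 m

H_L ≈ 11.5 m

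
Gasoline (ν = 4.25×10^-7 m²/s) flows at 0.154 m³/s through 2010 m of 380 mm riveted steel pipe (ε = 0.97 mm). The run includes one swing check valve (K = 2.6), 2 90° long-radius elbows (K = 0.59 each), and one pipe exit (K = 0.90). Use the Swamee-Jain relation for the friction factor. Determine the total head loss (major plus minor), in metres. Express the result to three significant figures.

V = 4Q/(πD²) = 1.358 m/s; V²/2g = 0.09398 m
Re = 1.21×10^6, ε/D = 0.00255 → f = 0.02521 (Swamee-Jain)
Major: h_f = f(L/D)·V²/2g = 0.02521·5289·0.09398 = 12.53 m
Minor: ΣK = 4.68; h_m = ΣK·V²/2g = 0.4398 m
Total H_L = 12.53 + 0.4398 = 12.97 m

H_L ≈ 13.0 m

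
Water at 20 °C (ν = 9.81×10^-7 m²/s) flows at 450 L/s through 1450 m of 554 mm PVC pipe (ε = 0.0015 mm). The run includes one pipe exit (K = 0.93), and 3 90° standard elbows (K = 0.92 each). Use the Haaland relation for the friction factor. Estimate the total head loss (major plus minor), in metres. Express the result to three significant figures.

V = 4Q/(πD²) = 1.867 m/s; V²/2g = 0.1776 m
Re = 1.05×10^6, ε/D = 2.71×10^-6 → f = 0.01153 (Haaland)
Major: h_f = f(L/D)·V²/2g = 0.01153·2617·0.1776 = 5.360 m
Minor: ΣK = 3.69; h_m = ΣK·V²/2g = 0.6554 m
Total H_L = 5.360 + 0.6554 = 6.016 m

H_L ≈ 6.02 m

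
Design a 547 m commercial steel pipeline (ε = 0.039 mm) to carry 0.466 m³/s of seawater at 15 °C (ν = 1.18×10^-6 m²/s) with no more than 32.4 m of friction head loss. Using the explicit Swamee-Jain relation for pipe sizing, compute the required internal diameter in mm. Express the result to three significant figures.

D ≈ 335 mm

Swamee-Jain (Type III): D = 0.66·[ε^1.25·(LQ²/(gh_f))^4.75 + ν·Q^9.4·(L/(gh_f))^5.2]^0.04
LQ²/(gh_f) = 0.3737; L/(gh_f) = 1.721
Term 1 = ε^1.25·(…)^4.75 = 2.87×10^-8; Term 2 = ν·Q^9.4·(…)^5.2 = 1.52×10^-8
D = 0.66·(2.87×10^-8 + 1.52×10^-8)^0.04 = 0.3352 m = 335 mm
Check: V = 5.28 m/s, Re = 1.50×10^6, f = 0.01336, h_f = 31.0 m ≈ 32.4 m ✓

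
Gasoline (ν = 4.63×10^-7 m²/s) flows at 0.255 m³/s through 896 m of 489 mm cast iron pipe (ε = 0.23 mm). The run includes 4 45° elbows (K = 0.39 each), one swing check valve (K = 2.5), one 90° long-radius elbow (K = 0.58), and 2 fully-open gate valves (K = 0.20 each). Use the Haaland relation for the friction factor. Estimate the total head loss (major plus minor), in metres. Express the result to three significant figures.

V = 4Q/(πD²) = 1.358 m/s; V²/2g = 0.09397 m
Re = 1.43×10^6, ε/D = 4.70×10^-4 → f = 0.01683 (Haaland)
Major: h_f = f(L/D)·V²/2g = 0.01683·1832·0.09397 = 2.898 m
Minor: ΣK = 5.04; h_m = ΣK·V²/2g = 0.4736 m
Total H_L = 2.898 + 0.4736 = 3.371 m

H_L ≈ 3.37 m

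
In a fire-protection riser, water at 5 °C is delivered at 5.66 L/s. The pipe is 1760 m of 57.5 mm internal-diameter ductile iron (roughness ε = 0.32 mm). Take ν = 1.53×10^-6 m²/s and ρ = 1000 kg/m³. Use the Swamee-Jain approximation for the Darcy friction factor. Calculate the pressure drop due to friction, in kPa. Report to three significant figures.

V = 4Q/(πD²) = 4·0.00566/(π·0.0575²) = 2.180 m/s
Re = VD/ν = 2.180·0.0575/1.53×10^-6 = 8.19×10^4 → turbulent
ε/D = 0.32/57.5 = 0.00557
Swamee-Jain: f = 0.03272
h_f = f(L/D)V²/(2g) = 0.03272·(1760/0.0575)·2.180²/(2·9.81) = 242.5 m
Δp = ρg·h_f = 1000·9.81·242.5 = 2379 kPa

Δp ≈ 2380 kPa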